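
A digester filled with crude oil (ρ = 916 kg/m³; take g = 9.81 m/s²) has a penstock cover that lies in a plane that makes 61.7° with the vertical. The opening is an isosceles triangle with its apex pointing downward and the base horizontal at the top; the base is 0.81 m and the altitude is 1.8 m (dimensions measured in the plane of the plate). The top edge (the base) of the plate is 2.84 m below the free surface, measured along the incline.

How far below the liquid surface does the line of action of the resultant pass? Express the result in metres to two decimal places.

h_p = 1.66 m

γ = ρg = 916 × 9.81 / 1000 = 8.98596 kN/m³.
The plate makes 61.7° with the vertical, i.e. θ = 90° − 61.7° = 28.3° to the horizontal. Measuring y along the incline from the free-surface line, vertical depth h = y·sinθ with sinθ = 0.474088.
With the apex down, the centroid sits h/3 = 1.8/3 = 0.6 m below the base (the top edge), so y_c = 2.84 + 0.6 = 3.44 m and h_c = 3.44 × 0.474088 = 1.63086 m.
A = ½ × 0.81 × 1.8 = 0.729 m².
Resultant F = γ·h_c·A = 8.98596 × 1.63086 × 0.729 = 10.6834 kN.
I_c = b·h³/36 = 0.81 × 1.8³/36 = 0.13122 m⁴.
Centre of pressure: y_p = y_c + I_c/(y_c·A) = 3.44 + 0.13122/(3.44 × 0.729) = 3.44 + 0.0523256 = 3.49233 m along the plane.
Vertically, h_p = y_p·sinθ = 3.49233 × 0.474088 = 1.65567 m.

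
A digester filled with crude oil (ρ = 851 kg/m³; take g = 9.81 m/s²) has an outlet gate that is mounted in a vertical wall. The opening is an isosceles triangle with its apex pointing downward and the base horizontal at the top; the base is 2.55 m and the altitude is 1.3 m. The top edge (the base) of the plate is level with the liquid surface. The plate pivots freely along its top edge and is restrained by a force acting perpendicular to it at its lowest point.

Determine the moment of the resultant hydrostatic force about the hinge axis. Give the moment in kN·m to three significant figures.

γ = ρg = 851 × 9.81 / 1000 = 8.34831 kN/m³.
With the apex down, the centroid sits h/3 = 1.3/3 = 0.433333 m below the base (the top edge), so the centroid depth is h_c = 0.433333 m.
A = ½ × 2.55 × 1.3 = 1.6575 m².
Resultant F = γ·h_c·A = 8.34831 × 0.433333 × 1.6575 = 5.99617 kN.
I_c = b·h³/36 = 2.55 × 1.3³/36 = 0.155621 m⁴.
Centre of pressure: y_p = y_c + I_c/(y_c·A) = 0.433333 + 0.155621/(0.433333 × 1.6575) = 0.433333 + 0.216667 = 0.65 m along the plane.
The resultant acts 0.433333 + 0.216667 = 0.65 m (along the plate) below the hinge at the top edge, so the moment about the hinge is M = F × 0.65 = 5.99617 × 0.65 = 3.89751 kN·m.

M ≈ 3.90 kN·m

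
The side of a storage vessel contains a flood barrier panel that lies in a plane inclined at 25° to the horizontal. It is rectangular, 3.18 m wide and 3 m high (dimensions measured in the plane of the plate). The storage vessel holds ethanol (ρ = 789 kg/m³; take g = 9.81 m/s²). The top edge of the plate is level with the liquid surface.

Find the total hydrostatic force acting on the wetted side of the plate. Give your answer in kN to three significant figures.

γ = ρg = 789 × 9.81 / 1000 = 7.74009 kN/m³.
Let θ = 25° be the plate's angle to the horizontal; measure y along the incline from where the plane meets the free surface. Vertical depth h = y·sinθ with sinθ = 0.422618.
The centroid lies 3/2 = 1.5 m below the top edge, so y_c = 1.5 m and h_c = 1.5 × 0.422618 = 0.633927 m.
A = 3.18 × 3 = 9.54 m².
Resultant F = γ·h_c·A = 7.74009 × 0.633927 × 9.54 = 46.8095 kN.

F ≈ 46.8 kN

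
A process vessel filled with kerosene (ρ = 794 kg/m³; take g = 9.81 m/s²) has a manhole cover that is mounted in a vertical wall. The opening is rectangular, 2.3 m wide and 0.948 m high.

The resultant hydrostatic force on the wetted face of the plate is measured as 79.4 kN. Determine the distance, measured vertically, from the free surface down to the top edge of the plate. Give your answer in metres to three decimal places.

γ = ρg = 794 × 9.81 / 1000 = 7.78914 kN/m³.
A = 2.3 × 0.948 = 2.1804 m².
From F = γ·h_c·A, the centroid depth is h_c = 79.4/(7.78914 × 2.1804) = 4.67514 m.
The centroid lies 0.948/2 = 0.474 m below the top edge, so the top edge sits at h_top = 4.67514 − 0.474 = 4.20114 m below the surface.

d_top ≈ 4.201 m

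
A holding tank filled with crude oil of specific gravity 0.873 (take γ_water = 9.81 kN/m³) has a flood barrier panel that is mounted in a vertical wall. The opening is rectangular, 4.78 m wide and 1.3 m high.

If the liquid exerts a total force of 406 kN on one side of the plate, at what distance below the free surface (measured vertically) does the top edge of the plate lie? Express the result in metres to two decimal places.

γ = 0.873 × 9.81 = 8.56413 kN/m³.
A = 4.78 × 1.3 = 6.214 m².
From F = γ·h_c·A, the centroid depth is h_c = 406/(8.56413 × 6.214) = 7.62907 m.
The centroid lies 1.3/2 = 0.65 m below the top edge, so the top edge sits at h_top = 7.62907 − 0.65 = 6.97907 m below the surface.

d_top ≈ 6.98 m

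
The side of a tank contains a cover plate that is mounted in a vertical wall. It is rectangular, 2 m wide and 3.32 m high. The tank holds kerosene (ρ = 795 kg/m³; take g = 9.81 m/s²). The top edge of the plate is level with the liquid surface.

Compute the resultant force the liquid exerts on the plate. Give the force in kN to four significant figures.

F ≈ 85.96 kN

γ = ρg = 795 × 9.81 / 1000 = 7.79895 kN/m³.
The centroid lies 3.32/2 = 1.66 m below the top edge, so the centroid depth is h_c = 1.66 m.
A = 2 × 3.32 = 6.64 m².
Resultant F = γ·h_c·A = 7.79895 × 1.66 × 6.64 = 85.9631 kN.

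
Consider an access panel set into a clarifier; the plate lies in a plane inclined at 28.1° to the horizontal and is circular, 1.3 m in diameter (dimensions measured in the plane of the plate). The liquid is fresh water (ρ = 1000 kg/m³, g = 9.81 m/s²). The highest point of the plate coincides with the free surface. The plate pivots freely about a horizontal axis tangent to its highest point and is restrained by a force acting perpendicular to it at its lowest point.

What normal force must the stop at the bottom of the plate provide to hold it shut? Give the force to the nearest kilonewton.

γ = ρg = 1000 × 9.81 = 9810 N/m³ = 9.81 kN/m³.
Let θ = 28.1° be the plate's angle to the horizontal; measure y along the incline from where the plane meets the free surface. Vertical depth h = y·sinθ with sinθ = 0.471012.
The centroid is at the centre, 0.65 m below the top of the plate, so y_c = 0.65 m and h_c = 0.65 × 0.471012 = 0.306158 m.
A = π(0.65)² = 1.32732 m².
Resultant F = γ·h_c·A = 9.81 × 0.306158 × 1.32732 = 3.98649 kN.
I_c = πr⁴/4 = π × 0.65⁴/4 = 0.140198 m⁴.
Centre of pressure: y_p = y_c + I_c/(y_c·A) = 0.65 + 0.140198/(0.65 × 1.32732) = 0.65 + 0.1625 = 0.8125 m along the plane.
The resultant acts 0.65 + 0.1625 = 0.8125 m (along the plate) below the hinge at the top edge, so the moment about the hinge is M = F × 0.8125 = 3.98649 × 0.8125 = 3.23902 kN·m.
A normal force at the bottom, 1.3 m from the hinge, must supply this moment: P = 3.23902/1.3 = 2.49155 kN.

P ≈ 2 kN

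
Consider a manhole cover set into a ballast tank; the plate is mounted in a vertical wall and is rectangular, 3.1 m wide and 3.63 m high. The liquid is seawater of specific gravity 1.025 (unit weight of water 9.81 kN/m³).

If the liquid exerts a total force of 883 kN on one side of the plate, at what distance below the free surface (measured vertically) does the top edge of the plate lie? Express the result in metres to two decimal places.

γ = 1.025 × 9.81 = 10.05525 kN/m³.
A = 3.1 × 3.63 = 11.253 m².
From F = γ·h_c·A, the centroid depth is h_c = 883/(10.05525 × 11.253) = 7.80368 m.
The centroid lies 3.63/2 = 1.815 m below the top edge, so the top edge sits at h_top = 7.80368 − 1.815 = 5.98868 m below the surface.

d_top ≈ 5.99 m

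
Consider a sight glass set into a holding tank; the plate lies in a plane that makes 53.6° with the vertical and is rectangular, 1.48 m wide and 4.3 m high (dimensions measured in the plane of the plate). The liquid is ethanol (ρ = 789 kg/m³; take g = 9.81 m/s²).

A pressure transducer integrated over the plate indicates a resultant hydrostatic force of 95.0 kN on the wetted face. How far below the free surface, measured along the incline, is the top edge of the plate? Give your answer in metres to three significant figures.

y_top ≈ 1.10 m

γ = ρg = 789 × 9.81 / 1000 = 7.74009 kN/m³.
A = 1.48 × 4.3 = 6.364 m².
From F = γ·h_c·A, the centroid depth is h_c = 95.0/(7.74009 × 6.364) = 1.92862 m.
The plate makes 53.6° with the vertical, i.e. θ = 90° − 53.6° = 36.4° to the horizontal. Measuring y along the incline from the free-surface line, vertical depth h = y·sinθ with sinθ = 0.593419.
Along the incline, y_c = h_c/sinθ = 1.92862/0.593419 = 3.25001 m.
The centroid lies 4.3/2 = 2.15 m below the top edge, so the top edge sits at y_top = 3.25001 − 2.15 = 1.10001 m along the incline.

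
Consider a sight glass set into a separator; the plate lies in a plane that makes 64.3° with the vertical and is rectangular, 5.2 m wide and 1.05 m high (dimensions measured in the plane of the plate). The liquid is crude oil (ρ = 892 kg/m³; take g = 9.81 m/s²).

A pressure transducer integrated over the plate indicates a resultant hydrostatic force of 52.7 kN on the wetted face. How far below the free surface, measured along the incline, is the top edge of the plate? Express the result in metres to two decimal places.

y_top ≈ 2.02 m

γ = ρg = 892 × 9.81 / 1000 = 8.75052 kN/m³.
A = 5.2 × 1.05 = 5.46 m².
From F = γ·h_c·A, the centroid depth is h_c = 52.7/(8.75052 × 5.46) = 1.10302 m.
The plate makes 64.3° with the vertical, i.e. θ = 90° − 64.3° = 25.7° to the horizontal. Measuring y along the incline from the free-surface line, vertical depth h = y·sinθ with sinθ = 0.433659.
Along the incline, y_c = h_c/sinθ = 1.10302/0.433659 = 2.54352 m.
The centroid lies 1.05/2 = 0.525 m below the top edge, so the top edge sits at y_top = 2.54352 − 0.525 = 2.01852 m along the incline.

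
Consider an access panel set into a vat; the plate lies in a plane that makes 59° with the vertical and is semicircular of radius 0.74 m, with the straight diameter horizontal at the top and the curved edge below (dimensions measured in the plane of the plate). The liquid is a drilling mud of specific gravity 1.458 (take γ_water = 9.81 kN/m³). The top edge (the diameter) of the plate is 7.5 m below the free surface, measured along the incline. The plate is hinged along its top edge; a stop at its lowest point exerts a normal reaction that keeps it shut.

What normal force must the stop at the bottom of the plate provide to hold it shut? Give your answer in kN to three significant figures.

P ≈ 21.3 kN

γ = 1.458 × 9.81 = 14.30298 kN/m³.
The plate makes 59° with the vertical, i.e. θ = 90° − 59° = 31° to the horizontal. Measuring y along the incline from the free-surface line, vertical depth h = y·sinθ with sinθ = 0.515038.
The centroid of a semicircle lies 4r/(3π) = 0.314066 m from the diameter, here below the top edge, so y_c = 7.5 + 0.314066 = 7.81407 m and h_c = 7.81407 × 0.515038 = 4.02454 m.
A = πr²/2 = π × 0.74²/2 = 0.860168 m².
Resultant F = γ·h_c·A = 14.30298 × 4.02454 × 0.860168 = 49.5138 kN.
I_c = (π/8 − 8/(9π))·r⁴ = 0.109757 × 0.74⁴ = 0.0329124 m⁴.
Centre of pressure: y_p = y_c + I_c/(y_c·A) = 7.81407 + 0.0329124/(7.81407 × 0.860168) = 7.81407 + 0.00489665 = 7.81897 m along the plane.
The resultant acts 0.314066 + 0.00489665 = 0.318963 m (along the plate) below the hinge at the top edge, so the moment about the hinge is M = F × 0.318963 = 49.5138 × 0.318963 = 15.7931 kN·m.
A normal force at the bottom, 0.74 m from the hinge, must supply this moment: P = 15.7931/0.74 = 21.342 kN.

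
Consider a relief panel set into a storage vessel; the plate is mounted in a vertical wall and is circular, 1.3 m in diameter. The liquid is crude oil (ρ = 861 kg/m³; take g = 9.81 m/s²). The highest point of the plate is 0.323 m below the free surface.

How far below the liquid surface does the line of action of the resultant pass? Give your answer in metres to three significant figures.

h_p = 1.08 m

γ = ρg = 861 × 9.81 / 1000 = 8.44641 kN/m³.
The centroid is at the centre, 0.65 m below the top of the plate, so the centroid depth is h_c = 0.323 + 0.65 = 0.973 m.
A = π(0.65)² = 1.32732 m².
Resultant F = γ·h_c·A = 8.44641 × 0.973 × 1.32732 = 10.9084 kN.
I_c = πr⁴/4 = π × 0.65⁴/4 = 0.140198 m⁴.
Centre of pressure: y_p = y_c + I_c/(y_c·A) = 0.973 + 0.140198/(0.973 × 1.32732) = 0.973 + 0.108556 = 1.08156 m along the plane.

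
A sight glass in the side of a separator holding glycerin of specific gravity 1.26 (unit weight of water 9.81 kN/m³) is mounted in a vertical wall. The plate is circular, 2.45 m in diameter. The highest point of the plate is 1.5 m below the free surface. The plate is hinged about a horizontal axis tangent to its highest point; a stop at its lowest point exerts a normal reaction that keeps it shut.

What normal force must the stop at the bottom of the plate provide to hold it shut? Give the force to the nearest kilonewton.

γ = 1.26 × 9.81 = 12.3606 kN/m³.
The centroid is at the centre, 1.225 m below the top of the plate, so the centroid depth is h_c = 1.5 + 1.225 = 2.725 m.
A = π(1.225)² = 4.71435 m².
Resultant F = γ·h_c·A = 12.3606 × 2.725 × 4.71435 = 158.792 kN.
I_c = πr⁴/4 = π × 1.225⁴/4 = 1.76862 m⁴.
Centre of pressure: y_p = y_c + I_c/(y_c·A) = 2.725 + 1.76862/(2.725 × 4.71435) = 2.725 + 0.137672 = 2.86267 m along the plane.
The resultant acts 1.225 + 0.137672 = 1.36267 m (along the plate) below the hinge at the top edge, so the moment about the hinge is M = F × 1.36267 = 158.792 × 1.36267 = 216.381 kN·m.
A normal force at the bottom, 2.45 m from the hinge, must supply this moment: P = 216.381/2.45 = 88.3188 kN.

P ≈ 88 kN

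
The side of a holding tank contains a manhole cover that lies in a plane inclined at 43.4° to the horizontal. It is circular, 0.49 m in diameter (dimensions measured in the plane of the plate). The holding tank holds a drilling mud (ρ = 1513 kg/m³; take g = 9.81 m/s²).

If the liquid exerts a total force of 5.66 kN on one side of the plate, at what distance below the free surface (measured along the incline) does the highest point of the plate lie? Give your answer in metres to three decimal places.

γ = ρg = 1513 × 9.81 / 1000 = 14.84253 kN/m³.
A = π(0.245)² = 0.188574 m².
From F = γ·h_c·A, the centroid depth is h_c = 5.66/(14.84253 × 0.188574) = 2.02221 m.
Let θ = 43.4° be the plate's angle to the horizontal; measure y along the incline from where the plane meets the free surface. Vertical depth h = y·sinθ with sinθ = 0.687088.
Along the incline, y_c = h_c/sinθ = 2.02221/0.687088 = 2.94316 m.
The centroid is at the centre, 0.245 m below the top of the plate, so the highest point sits at y_top = 2.94316 − 0.245 = 2.69816 m along the incline.

y_top ≈ 2.698 m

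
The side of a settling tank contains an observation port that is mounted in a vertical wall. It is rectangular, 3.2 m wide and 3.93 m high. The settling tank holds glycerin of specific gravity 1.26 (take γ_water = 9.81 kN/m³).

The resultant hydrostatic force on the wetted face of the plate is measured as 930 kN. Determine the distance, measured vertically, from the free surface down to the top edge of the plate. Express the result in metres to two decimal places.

d_top ≈ 4.02 m

γ = 1.26 × 9.81 = 12.3606 kN/m³.
A = 3.2 × 3.93 = 12.576 m².
From F = γ·h_c·A, the centroid depth is h_c = 930/(12.3606 × 12.576) = 5.98275 m.
The centroid lies 3.93/2 = 1.965 m below the top edge, so the top edge sits at h_top = 5.98275 − 1.965 = 4.01775 m below the surface.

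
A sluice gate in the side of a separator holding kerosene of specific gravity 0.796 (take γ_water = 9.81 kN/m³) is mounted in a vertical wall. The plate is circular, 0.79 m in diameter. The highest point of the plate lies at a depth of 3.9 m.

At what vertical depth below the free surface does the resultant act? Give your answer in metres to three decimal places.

h_p = 4.304 m

γ = 0.796 × 9.81 = 7.80876 kN/m³.
The centroid is at the centre, 0.395 m below the top of the plate, so the centroid depth is h_c = 3.9 + 0.395 = 4.295 m.
A = π(0.395)² = 0.490167 m².
Resultant F = γ·h_c·A = 7.80876 × 4.295 × 0.490167 = 16.4395 kN.
I_c = πr⁴/4 = π × 0.395⁴/4 = 0.0191196 m⁴.
Centre of pressure: y_p = y_c + I_c/(y_c·A) = 4.295 + 0.0191196/(4.295 × 0.490167) = 4.295 + 0.00908179 = 4.30408 m along the plane.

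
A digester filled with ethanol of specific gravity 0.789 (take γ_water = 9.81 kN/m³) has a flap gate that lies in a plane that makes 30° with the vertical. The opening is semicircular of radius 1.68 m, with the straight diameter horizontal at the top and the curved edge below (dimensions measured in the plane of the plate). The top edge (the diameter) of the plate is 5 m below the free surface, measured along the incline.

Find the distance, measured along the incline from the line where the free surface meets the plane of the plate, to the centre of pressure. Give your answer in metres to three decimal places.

γ = 0.789 × 9.81 = 7.74009 kN/m³.
The plate makes 30° with the vertical, i.e. θ = 90° − 30° = 60° to the horizontal. Measuring y along the incline from the free-surface line, vertical depth h = y·sinθ with sinθ = 0.866025.
The centroid of a semicircle lies 4r/(3π) = 0.713014 m from the diameter, here below the top edge, so y_c = 5 + 0.713014 = 5.71301 m and h_c = 5.71301 × 0.866025 = 4.94761 m.
A = πr²/2 = π × 1.68²/2 = 4.43342 m².
Resultant F = γ·h_c·A = 7.74009 × 4.94761 × 4.43342 = 169.778 kN.
I_c = (π/8 − 8/(9π))·r⁴ = 0.109757 × 1.68⁴ = 0.874318 m⁴.
Centre of pressure: y_p = y_c + I_c/(y_c·A) = 5.71301 + 0.874318/(5.71301 × 4.43342) = 5.71301 + 0.0345196 = 5.74753 m along the plane.

y_p = 5.748 m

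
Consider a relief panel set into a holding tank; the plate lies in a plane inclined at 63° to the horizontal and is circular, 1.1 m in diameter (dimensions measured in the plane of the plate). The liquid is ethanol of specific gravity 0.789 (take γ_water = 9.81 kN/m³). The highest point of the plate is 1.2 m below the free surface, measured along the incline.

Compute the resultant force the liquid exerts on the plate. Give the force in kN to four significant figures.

F ≈ 11.47 kN

γ = 0.789 × 9.81 = 7.74009 kN/m³.
Let θ = 63° be the plate's angle to the horizontal; measure y along the incline from where the plane meets the free surface. Vertical depth h = y·sinθ with sinθ = 0.891007.
The centroid is at the centre, 0.55 m below the top of the plate, so y_c = 1.2 + 0.55 = 1.75 m and h_c = 1.75 × 0.891007 = 1.55926 m.
A = π(0.55)² = 0.950332 m².
Resultant F = γ·h_c·A = 7.74009 × 1.55926 × 0.950332 = 11.4694 kN.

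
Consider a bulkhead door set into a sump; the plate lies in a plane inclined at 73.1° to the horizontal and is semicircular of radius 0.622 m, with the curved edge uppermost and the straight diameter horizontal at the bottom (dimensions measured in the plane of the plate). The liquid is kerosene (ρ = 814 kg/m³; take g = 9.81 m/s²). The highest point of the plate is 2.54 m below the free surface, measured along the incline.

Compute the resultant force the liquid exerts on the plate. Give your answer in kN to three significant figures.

γ = ρg = 814 × 9.81 / 1000 = 7.98534 kN/m³.
Let θ = 73.1° be the plate's angle to the horizontal; measure y along the incline from where the plane meets the free surface. Vertical depth h = y·sinθ with sinθ = 0.956814.
The centroid lies 4r/(3π) = 0.263985 m above the diameter, so r − 4r/(3π) = 0.622 − 0.263985 = 0.358015 m below the topmost point, so y_c = 2.54 + 0.358015 = 2.89802 m and h_c = 2.89802 × 0.956814 = 2.77287 m.
A = πr²/2 = π × 0.622²/2 = 0.607716 m².
Resultant F = γ·h_c·A = 7.98534 × 2.77287 × 0.607716 = 13.4562 kN.

F ≈ 13.5 kN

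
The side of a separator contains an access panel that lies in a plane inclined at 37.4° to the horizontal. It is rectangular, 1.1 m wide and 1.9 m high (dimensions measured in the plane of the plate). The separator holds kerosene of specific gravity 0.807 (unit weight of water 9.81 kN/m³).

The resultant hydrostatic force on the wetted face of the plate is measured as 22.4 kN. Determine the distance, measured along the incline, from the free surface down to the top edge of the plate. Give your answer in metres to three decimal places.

y_top ≈ 1.279 m

γ = 0.807 × 9.81 = 7.91667 kN/m³.
A = 1.1 × 1.9 = 2.09 m².
From F = γ·h_c·A, the centroid depth is h_c = 22.4/(7.91667 × 2.09) = 1.35381 m.
Let θ = 37.4° be the plate's angle to the horizontal; measure y along the incline from where the plane meets the free surface. Vertical depth h = y·sinθ with sinθ = 0.607376.
Along the incline, y_c = h_c/sinθ = 1.35381/0.607376 = 2.22895 m.
The centroid lies 1.9/2 = 0.95 m below the top edge, so the top edge sits at y_top = 2.22895 − 0.95 = 1.27895 m along the incline.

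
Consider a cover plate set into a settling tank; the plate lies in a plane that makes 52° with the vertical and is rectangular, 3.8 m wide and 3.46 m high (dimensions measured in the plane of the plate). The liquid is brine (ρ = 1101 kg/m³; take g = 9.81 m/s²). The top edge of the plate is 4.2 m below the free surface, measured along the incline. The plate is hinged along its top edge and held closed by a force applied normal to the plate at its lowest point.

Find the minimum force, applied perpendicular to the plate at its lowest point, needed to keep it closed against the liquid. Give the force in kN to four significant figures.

γ = ρg = 1101 × 9.81 / 1000 = 10.80081 kN/m³.
The plate makes 52° with the vertical, i.e. θ = 90° − 52° = 38° to the horizontal. Measuring y along the incline from the free-surface line, vertical depth h = y·sinθ with sinθ = 0.615661.
The centroid lies 3.46/2 = 1.73 m below the top edge, so y_c = 4.2 + 1.73 = 5.93 m and h_c = 5.93 × 0.615661 = 3.65087 m.
A = 3.8 × 3.46 = 13.148 m².
Resultant F = γ·h_c·A = 10.80081 × 3.65087 × 13.148 = 518.457 kN.
I_c = b·h³/12 = 3.8 × 3.46³/12 = 13.1169 m⁴.
Centre of pressure: y_p = y_c + I_c/(y_c·A) = 5.93 + 13.1169/(5.93 × 13.148) = 5.93 + 0.168235 = 6.09823 m along the plane.
The resultant acts 1.73 + 0.168235 = 1.89823 m (along the plate) below the hinge at the top edge, so the moment about the hinge is M = F × 1.89823 = 518.457 × 1.89823 = 984.151 kN·m.
A normal force at the bottom, 3.46 m from the hinge, must supply this moment: P = 984.151/3.46 = 284.437 kN.

P ≈ 284.4 kN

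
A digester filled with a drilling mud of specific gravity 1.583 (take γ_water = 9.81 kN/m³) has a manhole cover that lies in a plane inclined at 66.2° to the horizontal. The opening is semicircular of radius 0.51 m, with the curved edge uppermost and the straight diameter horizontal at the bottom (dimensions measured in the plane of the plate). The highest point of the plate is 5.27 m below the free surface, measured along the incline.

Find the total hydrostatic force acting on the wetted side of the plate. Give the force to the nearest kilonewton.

γ = 1.583 × 9.81 = 15.52923 kN/m³.
Let θ = 66.2° be the plate's angle to the horizontal; measure y along the incline from where the plane meets the free surface. Vertical depth h = y·sinθ with sinθ = 0.914960.
The centroid lies 4r/(3π) = 0.216451 m above the diameter, so r − 4r/(3π) = 0.51 − 0.216451 = 0.293549 m below the topmost point, so y_c = 5.27 + 0.293549 = 5.56355 m and h_c = 5.56355 × 0.914960 = 5.09043 m.
A = πr²/2 = π × 0.51²/2 = 0.408564 m².
Resultant F = γ·h_c·A = 15.52923 × 5.09043 × 0.408564 = 32.2972 kN.

F ≈ 32 kN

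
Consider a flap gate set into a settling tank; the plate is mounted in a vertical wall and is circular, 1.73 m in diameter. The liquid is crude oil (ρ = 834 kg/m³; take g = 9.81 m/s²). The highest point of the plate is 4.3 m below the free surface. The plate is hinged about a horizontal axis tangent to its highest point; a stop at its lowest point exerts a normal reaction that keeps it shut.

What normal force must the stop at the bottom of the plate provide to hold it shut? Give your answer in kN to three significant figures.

P ≈ 51.7 kN

γ = ρg = 834 × 9.81 / 1000 = 8.18154 kN/m³.
The centroid is at the centre, 0.865 m below the top of the plate, so the centroid depth is h_c = 4.3 + 0.865 = 5.165 m.
A = π(0.865)² = 2.35062 m².
Resultant F = γ·h_c·A = 8.18154 × 5.165 × 2.35062 = 99.3317 kN.
I_c = πr⁴/4 = π × 0.865⁴/4 = 0.439698 m⁴.
Centre of pressure: y_p = y_c + I_c/(y_c·A) = 5.165 + 0.439698/(5.165 × 2.35062) = 5.165 + 0.0362161 = 5.20122 m along the plane.
The resultant acts 0.865 + 0.0362161 = 0.901216 m (along the plate) below the hinge at the top edge, so the moment about the hinge is M = F × 0.901216 = 99.3317 × 0.901216 = 89.5193 kN·m.
A normal force at the bottom, 1.73 m from the hinge, must supply this moment: P = 89.5193/1.73 = 51.7453 kN.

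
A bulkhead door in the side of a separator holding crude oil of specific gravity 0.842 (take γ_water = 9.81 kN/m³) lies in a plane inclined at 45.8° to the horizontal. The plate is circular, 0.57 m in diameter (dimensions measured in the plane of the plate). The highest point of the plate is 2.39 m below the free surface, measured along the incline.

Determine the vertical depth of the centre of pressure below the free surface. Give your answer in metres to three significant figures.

h_p = 1.92 m

γ = 0.842 × 9.81 = 8.26002 kN/m³.
Let θ = 45.8° be the plate's angle to the horizontal; measure y along the incline from where the plane meets the free surface. Vertical depth h = y·sinθ with sinθ = 0.716911.
The centroid is at the centre, 0.285 m below the top of the plate, so y_c = 2.39 + 0.285 = 2.675 m and h_c = 2.675 × 0.716911 = 1.91774 m.
A = π(0.285)² = 0.255176 m².
Resultant F = γ·h_c·A = 8.26002 × 1.91774 × 0.255176 = 4.04213 kN.
I_c = πr⁴/4 = π × 0.285⁴/4 = 0.00518166 m⁴.
Centre of pressure: y_p = y_c + I_c/(y_c·A) = 2.675 + 0.00518166/(2.675 × 0.255176) = 2.675 + 0.00759111 = 2.68259 m along the plane.
Vertically, h_p = y_p·sinθ = 2.68259 × 0.716911 = 1.92318 m.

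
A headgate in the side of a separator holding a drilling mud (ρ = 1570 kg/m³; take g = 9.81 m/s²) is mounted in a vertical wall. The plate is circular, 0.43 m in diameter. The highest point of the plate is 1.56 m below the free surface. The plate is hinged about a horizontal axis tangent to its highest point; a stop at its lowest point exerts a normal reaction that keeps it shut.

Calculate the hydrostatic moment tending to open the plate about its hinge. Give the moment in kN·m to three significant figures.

M ≈ 0.879 kN·m

γ = ρg = 1570 × 9.81 / 1000 = 15.4017 kN/m³.
The centroid is at the centre, 0.215 m below the top of the plate, so the centroid depth is h_c = 1.56 + 0.215 = 1.775 m.
A = π(0.215)² = 0.14522 m².
Resultant F = γ·h_c·A = 15.4017 × 1.775 × 0.14522 = 3.97003 kN.
I_c = πr⁴/4 = π × 0.215⁴/4 = 0.0016782 m⁴.
Centre of pressure: y_p = y_c + I_c/(y_c·A) = 1.775 + 0.0016782/(1.775 × 0.14522) = 1.775 + 0.00651057 = 1.78151 m along the plane.
The resultant acts 0.215 + 0.00651057 = 0.221511 m (along the plate) below the hinge at the top edge, so the moment about the hinge is M = F × 0.221511 = 3.97003 × 0.221511 = 0.879405 kN·m.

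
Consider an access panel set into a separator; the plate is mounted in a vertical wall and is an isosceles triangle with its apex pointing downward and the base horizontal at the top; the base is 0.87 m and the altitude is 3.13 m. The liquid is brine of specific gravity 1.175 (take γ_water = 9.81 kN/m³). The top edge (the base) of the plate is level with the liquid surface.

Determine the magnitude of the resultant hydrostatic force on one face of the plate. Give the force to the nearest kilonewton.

γ = 1.175 × 9.81 = 11.52675 kN/m³.
With the apex down, the centroid sits h/3 = 3.13/3 = 1.04333 m below the base (the top edge), so the centroid depth is h_c = 1.04333 m.
A = ½ × 0.87 × 3.13 = 1.36155 m².
Resultant F = γ·h_c·A = 11.52675 × 1.04333 × 1.36155 = 16.3743 kN.

F ≈ 16 kN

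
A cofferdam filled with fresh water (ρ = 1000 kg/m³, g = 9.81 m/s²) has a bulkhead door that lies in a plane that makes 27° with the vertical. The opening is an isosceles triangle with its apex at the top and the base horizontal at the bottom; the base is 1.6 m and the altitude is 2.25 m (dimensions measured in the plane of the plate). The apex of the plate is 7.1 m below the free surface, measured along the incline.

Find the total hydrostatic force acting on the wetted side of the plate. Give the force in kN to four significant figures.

F ≈ 135.3 kN

γ = ρg = 1000 × 9.81 = 9810 N/m³ = 9.81 kN/m³.
The plate makes 27° with the vertical, i.e. θ = 90° − 27° = 63° to the horizontal. Measuring y along the incline from the free-surface line, vertical depth h = y·sinθ with sinθ = 0.891007.
With the apex up, the centroid sits 2h/3 = 2 × 2.25/3 = 1.5 m below the apex, so y_c = 7.1 + 1.5 = 8.6 m and h_c = 8.6 × 0.891007 = 7.66266 m.
A = ½ × 1.6 × 2.25 = 1.8 m².
Resultant F = γ·h_c·A = 9.81 × 7.66266 × 1.8 = 135.307 kN.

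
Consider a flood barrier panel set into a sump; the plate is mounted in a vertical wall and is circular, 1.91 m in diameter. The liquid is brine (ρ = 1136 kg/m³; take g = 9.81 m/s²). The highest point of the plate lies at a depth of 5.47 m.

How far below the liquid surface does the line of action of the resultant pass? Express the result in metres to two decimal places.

h_p = 6.46 m

γ = ρg = 1136 × 9.81 / 1000 = 11.14416 kN/m³.
The centroid is at the centre, 0.955 m below the top of the plate, so the centroid depth is h_c = 5.47 + 0.955 = 6.425 m.
A = π(0.955)² = 2.86521 m².
Resultant F = γ·h_c·A = 11.14416 × 6.425 × 2.86521 = 205.153 kN.
I_c = πr⁴/4 = π × 0.955⁴/4 = 0.653286 m⁴.
Centre of pressure: y_p = y_c + I_c/(y_c·A) = 6.425 + 0.653286/(6.425 × 2.86521) = 6.425 + 0.0354874 = 6.46049 m along the plane.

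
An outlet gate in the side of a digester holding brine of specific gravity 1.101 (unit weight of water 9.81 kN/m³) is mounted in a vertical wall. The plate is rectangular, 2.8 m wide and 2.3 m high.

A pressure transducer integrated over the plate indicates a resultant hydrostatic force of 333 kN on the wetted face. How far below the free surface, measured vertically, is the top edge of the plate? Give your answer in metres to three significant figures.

γ = 1.101 × 9.81 = 10.80081 kN/m³.
A = 2.8 × 2.3 = 6.44 m².
From F = γ·h_c·A, the centroid depth is h_c = 333/(10.80081 × 6.44) = 4.78743 m.
The centroid lies 2.3/2 = 1.15 m below the top edge, so the top edge sits at h_top = 4.78743 − 1.15 = 3.63743 m below the surface.

d_top ≈ 3.64 m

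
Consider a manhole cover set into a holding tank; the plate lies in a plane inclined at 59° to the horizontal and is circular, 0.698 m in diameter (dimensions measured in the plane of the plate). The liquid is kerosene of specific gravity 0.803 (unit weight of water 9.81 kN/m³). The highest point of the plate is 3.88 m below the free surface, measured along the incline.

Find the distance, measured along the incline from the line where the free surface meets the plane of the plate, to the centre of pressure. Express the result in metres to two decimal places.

y_p = 4.24 m

γ = 0.803 × 9.81 = 7.87743 kN/m³.
Let θ = 59° be the plate's angle to the horizontal; measure y along the incline from where the plane meets the free surface. Vertical depth h = y·sinθ with sinθ = 0.857167.
The centroid is at the centre, 0.349 m below the top of the plate, so y_c = 3.88 + 0.349 = 4.229 m and h_c = 4.229 × 0.857167 = 3.62496 m.
A = π(0.349)² = 0.382649 m².
Resultant F = γ·h_c·A = 7.87743 × 3.62496 × 0.382649 = 10.9267 kN.
I_c = πr⁴/4 = π × 0.349⁴/4 = 0.0116518 m⁴.
Centre of pressure: y_p = y_c + I_c/(y_c·A) = 4.229 + 0.0116518/(4.229 × 0.382649) = 4.229 + 0.00720037 = 4.2362 m along the plane.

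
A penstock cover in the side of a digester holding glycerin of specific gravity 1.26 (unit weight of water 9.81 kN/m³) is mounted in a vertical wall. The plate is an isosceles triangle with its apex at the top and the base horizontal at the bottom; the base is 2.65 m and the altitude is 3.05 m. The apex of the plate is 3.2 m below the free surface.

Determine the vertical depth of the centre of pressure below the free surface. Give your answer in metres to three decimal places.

γ = 1.26 × 9.81 = 12.3606 kN/m³.
With the apex up, the centroid sits 2h/3 = 2 × 3.05/3 = 2.03333 m below the apex, so the centroid depth is h_c = 3.2 + 2.03333 = 5.23333 m.
A = ½ × 2.65 × 3.05 = 4.04125 m².
Resultant F = γ·h_c·A = 12.3606 × 5.23333 × 4.04125 = 261.417 kN.
I_c = b·h³/36 = 2.65 × 3.05³/36 = 2.08854 m⁴.
Centre of pressure: y_p = y_c + I_c/(y_c·A) = 5.23333 + 2.08854/(5.23333 × 4.04125) = 5.23333 + 0.0987527 = 5.33208 m along the plane.

h_p = 5.332 m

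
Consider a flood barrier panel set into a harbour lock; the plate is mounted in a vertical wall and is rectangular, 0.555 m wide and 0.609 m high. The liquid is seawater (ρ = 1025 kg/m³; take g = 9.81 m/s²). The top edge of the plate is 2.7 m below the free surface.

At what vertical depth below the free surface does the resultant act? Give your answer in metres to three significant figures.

γ = ρg = 1025 × 9.81 / 1000 = 10.05525 kN/m³.
The centroid lies 0.609/2 = 0.3045 m below the top edge, so the centroid depth is h_c = 2.7 + 0.3045 = 3.0045 m.
A = 0.555 × 0.609 = 0.337995 m².
Resultant F = γ·h_c·A = 10.05525 × 3.0045 × 0.337995 = 10.2112 kN.
I_c = b·h³/12 = 0.555 × 0.609³/12 = 0.0104463 m⁴.
Centre of pressure: y_p = y_c + I_c/(y_c·A) = 3.0045 + 0.0104463/(3.0045 × 0.337995) = 3.0045 + 0.0102868 = 3.01479 m along the plane.

h_p = 3.01 m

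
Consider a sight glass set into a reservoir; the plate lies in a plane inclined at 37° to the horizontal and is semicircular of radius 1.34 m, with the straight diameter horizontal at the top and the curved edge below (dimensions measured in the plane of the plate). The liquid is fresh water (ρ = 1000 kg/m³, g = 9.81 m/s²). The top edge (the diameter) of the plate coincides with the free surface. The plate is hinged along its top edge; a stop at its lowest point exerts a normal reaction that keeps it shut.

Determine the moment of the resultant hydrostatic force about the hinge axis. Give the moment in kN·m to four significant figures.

M ≈ 7.475 kN·m

γ = ρg = 1000 × 9.81 = 9810 N/m³ = 9.81 kN/m³.
Let θ = 37° be the plate's angle to the horizontal; measure y along the incline from where the plane meets the free surface. Vertical depth h = y·sinθ with sinθ = 0.601815.
The centroid of a semicircle lies 4r/(3π) = 0.568714 m from the diameter, here below the top edge, so y_c = 0.568714 m and h_c = 0.568714 × 0.601815 = 0.342261 m.
A = πr²/2 = π × 1.34²/2 = 2.82052 m².
Resultant F = γ·h_c·A = 9.81 × 0.342261 × 2.82052 = 9.47012 kN.
I_c = (π/8 − 8/(9π))·r⁴ = 0.109757 × 1.34⁴ = 0.353876 m⁴.
Centre of pressure: y_p = y_c + I_c/(y_c·A) = 0.568714 + 0.353876/(0.568714 × 2.82052) = 0.568714 + 0.220611 = 0.789325 m along the plane.
The resultant acts 0.568714 + 0.220611 = 0.789325 m (along the plate) below the hinge at the top edge, so the moment about the hinge is M = F × 0.789325 = 9.47012 × 0.789325 = 7.475 kN·m.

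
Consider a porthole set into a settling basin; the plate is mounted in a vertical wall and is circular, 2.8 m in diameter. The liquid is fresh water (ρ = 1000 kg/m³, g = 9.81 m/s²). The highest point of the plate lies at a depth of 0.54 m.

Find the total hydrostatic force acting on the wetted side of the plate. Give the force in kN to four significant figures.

F ≈ 117.2 kN

γ = ρg = 1000 × 9.81 = 9810 N/m³ = 9.81 kN/m³.
The centroid is at the centre, 1.4 m below the top of the plate, so the centroid depth is h_c = 0.54 + 1.4 = 1.94 m.
A = π(1.4)² = 6.15752 m².
Resultant F = γ·h_c·A = 9.81 × 1.94 × 6.15752 = 117.186 kN.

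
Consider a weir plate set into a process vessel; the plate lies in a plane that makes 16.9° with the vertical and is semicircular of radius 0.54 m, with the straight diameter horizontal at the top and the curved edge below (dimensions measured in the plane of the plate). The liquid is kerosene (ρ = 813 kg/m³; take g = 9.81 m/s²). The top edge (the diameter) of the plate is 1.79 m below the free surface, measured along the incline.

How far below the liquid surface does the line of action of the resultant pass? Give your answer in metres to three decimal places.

h_p = 1.942 m

γ = ρg = 813 × 9.81 / 1000 = 7.97553 kN/m³.
The plate makes 16.9° with the vertical, i.e. θ = 90° − 16.9° = 73.1° to the horizontal. Measuring y along the incline from the free-surface line, vertical depth h = y·sinθ with sinθ = 0.956814.
The centroid of a semicircle lies 4r/(3π) = 0.229183 m from the diameter, here below the top edge, so y_c = 1.79 + 0.229183 = 2.01918 m and h_c = 2.01918 × 0.956814 = 1.93198 m.
A = πr²/2 = π × 0.54²/2 = 0.458044 m².
Resultant F = γ·h_c·A = 7.97553 × 1.93198 × 0.458044 = 7.0578 kN.
I_c = (π/8 − 8/(9π))·r⁴ = 0.109757 × 0.54⁴ = 0.0093327 m⁴.
Centre of pressure: y_p = y_c + I_c/(y_c·A) = 2.01918 + 0.0093327/(2.01918 × 0.458044) = 2.01918 + 0.0100908 = 2.02927 m along the plane.
Vertically, h_p = y_p·sinθ = 2.02927 × 0.956814 = 1.94163 m.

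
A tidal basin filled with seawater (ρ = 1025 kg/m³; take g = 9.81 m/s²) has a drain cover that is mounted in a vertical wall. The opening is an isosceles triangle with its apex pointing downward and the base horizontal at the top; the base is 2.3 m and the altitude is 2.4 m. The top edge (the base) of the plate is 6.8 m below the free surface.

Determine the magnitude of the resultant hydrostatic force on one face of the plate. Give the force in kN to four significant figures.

F ≈ 210.9 kN

γ = ρg = 1025 × 9.81 / 1000 = 10.05525 kN/m³.
With the apex down, the centroid sits h/3 = 2.4/3 = 0.8 m below the base (the top edge), so the centroid depth is h_c = 6.8 + 0.8 = 7.6 m.
A = ½ × 2.3 × 2.4 = 2.76 m².
Resultant F = γ·h_c·A = 10.05525 × 7.6 × 2.76 = 210.919 kN.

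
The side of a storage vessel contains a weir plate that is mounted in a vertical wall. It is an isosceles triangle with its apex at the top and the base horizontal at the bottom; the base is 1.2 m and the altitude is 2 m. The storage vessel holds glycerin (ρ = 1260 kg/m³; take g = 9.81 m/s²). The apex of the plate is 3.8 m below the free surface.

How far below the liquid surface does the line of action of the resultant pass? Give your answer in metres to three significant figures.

h_p = 5.18 m

γ = ρg = 1260 × 9.81 / 1000 = 12.3606 kN/m³.
With the apex up, the centroid sits 2h/3 = 2 × 2/3 = 1.33333 m below the apex, so the centroid depth is h_c = 3.8 + 1.33333 = 5.13333 m.
A = ½ × 1.2 × 2 = 1.2 m².
Resultant F = γ·h_c·A = 12.3606 × 5.13333 × 1.2 = 76.1412 kN.
I_c = b·h³/36 = 1.2 × 2³/36 = 0.266667 m⁴.
Centre of pressure: y_p = y_c + I_c/(y_c·A) = 5.13333 + 0.266667/(5.13333 × 1.2) = 5.13333 + 0.0432901 = 5.17662 m along the plane.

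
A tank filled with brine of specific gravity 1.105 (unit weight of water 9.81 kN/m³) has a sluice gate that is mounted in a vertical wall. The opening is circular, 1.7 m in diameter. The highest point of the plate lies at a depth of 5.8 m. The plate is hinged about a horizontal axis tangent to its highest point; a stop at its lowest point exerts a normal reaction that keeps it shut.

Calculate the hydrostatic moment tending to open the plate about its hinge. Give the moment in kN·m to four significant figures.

γ = 1.105 × 9.81 = 10.84005 kN/m³.
The centroid is at the centre, 0.85 m below the top of the plate, so the centroid depth is h_c = 5.8 + 0.85 = 6.65 m.
A = π(0.85)² = 2.2698 m².
Resultant F = γ·h_c·A = 10.84005 × 6.65 × 2.2698 = 163.622 kN.
I_c = πr⁴/4 = π × 0.85⁴/4 = 0.409983 m⁴.
Centre of pressure: y_p = y_c + I_c/(y_c·A) = 6.65 + 0.409983/(6.65 × 2.2698) = 6.65 + 0.0271617 = 6.67716 m along the plane.
The resultant acts 0.85 + 0.0271617 = 0.877162 m (along the plate) below the hinge at the top edge, so the moment about the hinge is M = F × 0.877162 = 163.622 × 0.877162 = 143.523 kN·m.

M ≈ 143.5 kN·m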